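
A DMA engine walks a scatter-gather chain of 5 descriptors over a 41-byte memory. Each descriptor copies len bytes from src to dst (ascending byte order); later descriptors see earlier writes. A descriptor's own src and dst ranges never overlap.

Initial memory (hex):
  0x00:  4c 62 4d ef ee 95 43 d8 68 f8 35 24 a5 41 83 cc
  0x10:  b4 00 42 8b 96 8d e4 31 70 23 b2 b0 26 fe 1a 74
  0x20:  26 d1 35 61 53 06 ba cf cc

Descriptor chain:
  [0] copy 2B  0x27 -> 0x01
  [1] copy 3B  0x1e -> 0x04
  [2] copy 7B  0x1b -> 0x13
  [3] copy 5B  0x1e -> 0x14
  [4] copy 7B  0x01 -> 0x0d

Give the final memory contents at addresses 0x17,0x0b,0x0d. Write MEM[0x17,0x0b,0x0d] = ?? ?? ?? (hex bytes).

[0] 0x27->0x01 len=2 : cf cc
[1] 0x1e->0x04 len=3 : 1a 74 26
[2] 0x1b->0x13 len=7 : b0 26 fe 1a 74 26 d1
[3] 0x1e->0x14 len=5 : 1a 74 26 d1 35
[4] 0x01->0x0d len=7 : cf cc ef 1a 74 26 d8
query mem[0x17]=0xd1, mem[0x0b]=0x24, mem[0x0d]=0xcf

MEM[0x17,0x0b,0x0d] = d1 24 cf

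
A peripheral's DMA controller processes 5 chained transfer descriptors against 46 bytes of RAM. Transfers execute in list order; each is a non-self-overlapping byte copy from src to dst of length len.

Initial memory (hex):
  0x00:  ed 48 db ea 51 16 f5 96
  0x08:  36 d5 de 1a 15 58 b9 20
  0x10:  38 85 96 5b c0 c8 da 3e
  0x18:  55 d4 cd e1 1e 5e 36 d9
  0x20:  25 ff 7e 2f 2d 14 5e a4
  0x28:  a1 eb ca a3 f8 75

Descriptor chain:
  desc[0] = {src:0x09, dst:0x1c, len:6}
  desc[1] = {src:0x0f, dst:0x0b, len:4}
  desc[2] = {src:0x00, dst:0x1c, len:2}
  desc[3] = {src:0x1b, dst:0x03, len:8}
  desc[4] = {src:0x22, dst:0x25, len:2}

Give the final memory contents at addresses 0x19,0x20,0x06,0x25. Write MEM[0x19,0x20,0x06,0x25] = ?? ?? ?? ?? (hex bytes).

MEM[0x19,0x20,0x06,0x25] = d4 58 1a 7e

  after D0: wrote 6B at 0x1c = d5de1a1558b9
  after D1: wrote 4B at 0x0b = 20388596
  after D2: wrote 2B at 0x1c = ed48
  after D3: wrote 8B at 0x03 = e1ed481a1558b97e
  after D4: wrote 2B at 0x25 = 7e2f
query mem[0x19]=0xd4, mem[0x20]=0x58, mem[0x06]=0x1a, mem[0x25]=0x7e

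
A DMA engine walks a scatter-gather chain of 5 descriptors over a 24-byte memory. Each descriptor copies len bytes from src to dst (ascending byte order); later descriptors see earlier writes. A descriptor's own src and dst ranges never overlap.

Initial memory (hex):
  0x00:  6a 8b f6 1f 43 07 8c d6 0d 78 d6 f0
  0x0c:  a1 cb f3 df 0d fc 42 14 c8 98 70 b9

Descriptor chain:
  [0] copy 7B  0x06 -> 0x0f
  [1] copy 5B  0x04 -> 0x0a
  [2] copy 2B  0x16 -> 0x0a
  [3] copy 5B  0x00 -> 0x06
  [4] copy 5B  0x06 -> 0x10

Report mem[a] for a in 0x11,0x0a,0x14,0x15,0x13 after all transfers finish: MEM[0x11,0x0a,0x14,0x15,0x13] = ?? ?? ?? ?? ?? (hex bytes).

#0 dst[0x0f+7] := {0x8c,0xd6,0x0d,0x78,0xd6,0xf0,0xa1}
#1 dst[0x0a+5] := {0x43,0x07,0x8c,0xd6,0x0d}
#2 dst[0x0a+2] := {0x70,0xb9}
#3 dst[0x06+5] := {0x6a,0x8b,0xf6,0x1f,0x43}
#4 dst[0x10+5] := {0x6a,0x8b,0xf6,0x1f,0x43}
query mem[0x11]=0x8b, mem[0x0a]=0x43, mem[0x14]=0x43, mem[0x15]=0xa1, mem[0x13]=0x1f

MEM[0x11,0x0a,0x14,0x15,0x13] = 8b 43 43 a1 1f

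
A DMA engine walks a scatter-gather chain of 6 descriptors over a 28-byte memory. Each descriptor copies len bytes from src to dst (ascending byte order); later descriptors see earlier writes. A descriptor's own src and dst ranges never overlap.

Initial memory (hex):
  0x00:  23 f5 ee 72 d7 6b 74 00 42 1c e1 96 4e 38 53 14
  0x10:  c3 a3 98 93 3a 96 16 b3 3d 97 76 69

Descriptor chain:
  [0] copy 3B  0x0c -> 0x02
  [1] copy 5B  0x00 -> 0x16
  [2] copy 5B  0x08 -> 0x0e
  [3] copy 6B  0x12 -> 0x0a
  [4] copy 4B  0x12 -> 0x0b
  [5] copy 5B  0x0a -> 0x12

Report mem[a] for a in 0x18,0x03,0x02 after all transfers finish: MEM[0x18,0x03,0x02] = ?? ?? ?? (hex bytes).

[0] 0x0c->0x02 len=3 : 4e 38 53
[1] 0x00->0x16 len=5 : 23 f5 4e 38 53
[2] 0x08->0x0e len=5 : 42 1c e1 96 4e
[3] 0x12->0x0a len=6 : 4e 93 3a 96 23 f5
[4] 0x12->0x0b len=4 : 4e 93 3a 96
[5] 0x0a->0x12 len=5 : 4e 4e 93 3a 96
query mem[0x18]=0x4e, mem[0x03]=0x38, mem[0x02]=0x4e

MEM[0x18,0x03,0x02] = 4e 38 4e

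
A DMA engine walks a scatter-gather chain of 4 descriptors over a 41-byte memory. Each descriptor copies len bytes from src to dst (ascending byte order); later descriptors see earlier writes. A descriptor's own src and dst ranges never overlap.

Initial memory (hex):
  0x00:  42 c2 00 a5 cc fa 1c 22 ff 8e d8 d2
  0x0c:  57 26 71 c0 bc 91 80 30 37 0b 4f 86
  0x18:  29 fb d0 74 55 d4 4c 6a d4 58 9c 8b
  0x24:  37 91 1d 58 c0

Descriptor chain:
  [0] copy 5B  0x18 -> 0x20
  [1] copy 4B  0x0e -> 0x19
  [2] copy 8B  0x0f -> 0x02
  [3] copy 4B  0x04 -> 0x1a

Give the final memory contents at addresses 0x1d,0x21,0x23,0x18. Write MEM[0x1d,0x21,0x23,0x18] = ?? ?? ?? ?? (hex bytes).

  after D0: wrote 5B at 0x20 = 29fbd07455
  after D1: wrote 4B at 0x19 = 71c0bc91
  after D2: wrote 8B at 0x02 = c0bc918030370b4f
  after D3: wrote 4B at 0x1a = 91803037
query mem[0x1d]=0x37, mem[0x21]=0xfb, mem[0x23]=0x74, mem[0x18]=0x29

MEM[0x1d,0x21,0x23,0x18] = 37 fb 74 29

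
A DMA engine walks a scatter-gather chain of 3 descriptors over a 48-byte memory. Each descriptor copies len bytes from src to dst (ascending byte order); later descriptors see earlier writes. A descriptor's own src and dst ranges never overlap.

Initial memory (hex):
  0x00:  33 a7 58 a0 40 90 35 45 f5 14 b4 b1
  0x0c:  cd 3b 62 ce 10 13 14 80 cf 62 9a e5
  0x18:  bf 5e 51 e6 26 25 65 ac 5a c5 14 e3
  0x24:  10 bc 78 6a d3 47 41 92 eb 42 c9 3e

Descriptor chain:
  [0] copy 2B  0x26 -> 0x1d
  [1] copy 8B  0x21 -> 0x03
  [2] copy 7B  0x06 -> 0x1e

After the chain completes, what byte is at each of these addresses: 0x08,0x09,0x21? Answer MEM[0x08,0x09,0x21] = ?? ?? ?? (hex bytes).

#0 dst[0x1d+2] := {0x78,0x6a}
#1 dst[0x03+8] := {0xc5,0x14,0xe3,0x10,0xbc,0x78,0x6a,0xd3}
#2 dst[0x1e+7] := {0x10,0xbc,0x78,0x6a,0xd3,0xb1,0xcd}
query mem[0x08]=0x78, mem[0x09]=0x6a, mem[0x21]=0x6a

MEM[0x08,0x09,0x21] = 78 6a 6a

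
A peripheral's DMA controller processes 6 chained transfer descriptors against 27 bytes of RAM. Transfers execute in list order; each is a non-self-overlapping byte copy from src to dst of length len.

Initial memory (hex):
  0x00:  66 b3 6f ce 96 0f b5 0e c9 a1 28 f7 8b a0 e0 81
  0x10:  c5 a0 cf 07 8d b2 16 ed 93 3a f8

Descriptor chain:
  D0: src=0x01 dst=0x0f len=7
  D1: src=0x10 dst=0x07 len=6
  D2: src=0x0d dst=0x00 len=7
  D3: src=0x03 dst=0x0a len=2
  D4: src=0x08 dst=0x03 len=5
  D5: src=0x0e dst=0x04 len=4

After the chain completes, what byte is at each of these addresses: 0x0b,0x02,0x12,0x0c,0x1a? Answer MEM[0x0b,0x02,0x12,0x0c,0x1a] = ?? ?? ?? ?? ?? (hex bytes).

D0: mem[0x0f..0x15] <- [b3 6f ce 96 0f b5 0e]
D1: mem[0x07..0x0c] <- [6f ce 96 0f b5 0e]
D2: mem[0x00..0x06] <- [a0 e0 b3 6f ce 96 0f]
D3: mem[0x0a..0x0b] <- [6f ce]
D4: mem[0x03..0x07] <- [ce 96 6f ce 0e]
D5: mem[0x04..0x07] <- [e0 b3 6f ce]
query mem[0x0b]=0xce, mem[0x02]=0xb3, mem[0x12]=0x96, mem[0x0c]=0x0e, mem[0x1a]=0xf8

MEM[0x0b,0x02,0x12,0x0c,0x1a] = ce b3 96 0e f8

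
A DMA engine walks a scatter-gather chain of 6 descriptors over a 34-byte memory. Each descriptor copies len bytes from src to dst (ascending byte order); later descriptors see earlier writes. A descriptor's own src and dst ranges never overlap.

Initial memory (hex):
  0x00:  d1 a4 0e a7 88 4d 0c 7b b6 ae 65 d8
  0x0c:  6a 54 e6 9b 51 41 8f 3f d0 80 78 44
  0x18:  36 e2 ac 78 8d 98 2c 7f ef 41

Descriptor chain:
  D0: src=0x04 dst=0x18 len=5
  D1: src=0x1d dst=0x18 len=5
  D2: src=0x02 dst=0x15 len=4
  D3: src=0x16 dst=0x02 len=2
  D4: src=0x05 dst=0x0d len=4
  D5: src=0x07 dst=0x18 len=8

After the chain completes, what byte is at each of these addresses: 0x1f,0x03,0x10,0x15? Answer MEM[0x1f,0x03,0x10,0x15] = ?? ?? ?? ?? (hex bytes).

MEM[0x1f,0x03,0x10,0x15] = 0c 88 b6 0e

#0 dst[0x18+5] := {0x88,0x4d,0x0c,0x7b,0xb6}
#1 dst[0x18+5] := {0x98,0x2c,0x7f,0xef,0x41}
#2 dst[0x15+4] := {0x0e,0xa7,0x88,0x4d}
#3 dst[0x02+2] := {0xa7,0x88}
#4 dst[0x0d+4] := {0x4d,0x0c,0x7b,0xb6}
#5 dst[0x18+8] := {0x7b,0xb6,0xae,0x65,0xd8,0x6a,0x4d,0x0c}
query mem[0x1f]=0x0c, mem[0x03]=0x88, mem[0x10]=0xb6, mem[0x15]=0x0e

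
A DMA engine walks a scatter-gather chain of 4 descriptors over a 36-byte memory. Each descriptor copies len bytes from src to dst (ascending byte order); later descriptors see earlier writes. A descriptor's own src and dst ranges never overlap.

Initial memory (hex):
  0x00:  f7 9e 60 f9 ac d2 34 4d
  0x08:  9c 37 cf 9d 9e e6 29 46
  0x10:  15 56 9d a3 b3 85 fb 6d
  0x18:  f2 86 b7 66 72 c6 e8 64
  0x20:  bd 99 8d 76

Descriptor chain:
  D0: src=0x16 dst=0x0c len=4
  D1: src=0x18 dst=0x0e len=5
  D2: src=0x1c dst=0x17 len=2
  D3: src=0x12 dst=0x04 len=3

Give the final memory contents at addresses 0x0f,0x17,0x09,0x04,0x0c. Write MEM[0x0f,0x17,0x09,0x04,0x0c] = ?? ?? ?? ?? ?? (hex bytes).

  after D0: wrote 4B at 0x0c = fb6df286
  after D1: wrote 5B at 0x0e = f286b76672
  after D2: wrote 2B at 0x17 = 72c6
  after D3: wrote 3B at 0x04 = 72a3b3
query mem[0x0f]=0x86, mem[0x17]=0x72, mem[0x09]=0x37, mem[0x04]=0x72, mem[0x0c]=0xfb

MEM[0x0f,0x17,0x09,0x04,0x0c] = 86 72 37 72 fb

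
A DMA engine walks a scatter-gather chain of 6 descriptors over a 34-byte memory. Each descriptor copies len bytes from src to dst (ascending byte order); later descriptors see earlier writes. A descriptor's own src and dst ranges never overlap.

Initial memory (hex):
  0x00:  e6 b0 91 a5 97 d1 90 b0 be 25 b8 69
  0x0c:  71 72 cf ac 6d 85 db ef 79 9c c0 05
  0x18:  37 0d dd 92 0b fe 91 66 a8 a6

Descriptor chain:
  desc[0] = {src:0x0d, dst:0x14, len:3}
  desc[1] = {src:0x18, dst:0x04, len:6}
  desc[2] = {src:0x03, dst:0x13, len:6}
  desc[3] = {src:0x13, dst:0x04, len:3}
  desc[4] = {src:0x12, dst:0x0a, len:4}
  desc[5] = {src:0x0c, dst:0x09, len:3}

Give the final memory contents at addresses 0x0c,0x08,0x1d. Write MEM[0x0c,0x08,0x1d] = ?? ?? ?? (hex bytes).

MEM[0x0c,0x08,0x1d] = 37 0b fe

D0: mem[0x14..0x16] <- [72 cf ac]
D1: mem[0x04..0x09] <- [37 0d dd 92 0b fe]
D2: mem[0x13..0x18] <- [a5 37 0d dd 92 0b]
D3: mem[0x04..0x06] <- [a5 37 0d]
D4: mem[0x0a..0x0d] <- [db a5 37 0d]
D5: mem[0x09..0x0b] <- [37 0d cf]
query mem[0x0c]=0x37, mem[0x08]=0x0b, mem[0x1d]=0xfe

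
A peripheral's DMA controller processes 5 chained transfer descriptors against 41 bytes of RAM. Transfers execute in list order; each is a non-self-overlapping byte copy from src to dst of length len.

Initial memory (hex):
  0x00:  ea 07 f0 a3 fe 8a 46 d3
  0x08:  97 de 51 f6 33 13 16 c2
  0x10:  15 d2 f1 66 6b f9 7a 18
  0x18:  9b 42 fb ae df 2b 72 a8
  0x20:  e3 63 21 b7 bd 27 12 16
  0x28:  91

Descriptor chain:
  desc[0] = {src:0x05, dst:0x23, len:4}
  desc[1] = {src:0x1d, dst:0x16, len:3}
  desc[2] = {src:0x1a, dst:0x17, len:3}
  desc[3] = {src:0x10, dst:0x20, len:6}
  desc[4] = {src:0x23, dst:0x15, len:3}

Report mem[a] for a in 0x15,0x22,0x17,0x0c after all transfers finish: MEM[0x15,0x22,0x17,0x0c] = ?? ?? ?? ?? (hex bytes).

[0] 0x05->0x23 len=4 : 8a 46 d3 97
[1] 0x1d->0x16 len=3 : 2b 72 a8
[2] 0x1a->0x17 len=3 : fb ae df
[3] 0x10->0x20 len=6 : 15 d2 f1 66 6b f9
[4] 0x23->0x15 len=3 : 66 6b f9
query mem[0x15]=0x66, mem[0x22]=0xf1, mem[0x17]=0xf9, mem[0x0c]=0x33

MEM[0x15,0x22,0x17,0x0c] = 66 f1 f9 33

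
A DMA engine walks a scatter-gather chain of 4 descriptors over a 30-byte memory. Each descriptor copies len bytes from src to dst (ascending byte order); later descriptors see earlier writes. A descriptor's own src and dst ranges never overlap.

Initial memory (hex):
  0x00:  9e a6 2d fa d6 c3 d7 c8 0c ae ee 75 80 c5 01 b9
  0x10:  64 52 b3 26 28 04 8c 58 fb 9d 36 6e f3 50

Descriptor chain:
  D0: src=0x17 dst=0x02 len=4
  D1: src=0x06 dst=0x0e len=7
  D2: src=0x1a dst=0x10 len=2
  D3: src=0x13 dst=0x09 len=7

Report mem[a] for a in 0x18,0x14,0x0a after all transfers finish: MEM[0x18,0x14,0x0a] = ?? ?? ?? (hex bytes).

  after D0: wrote 4B at 0x02 = 58fb9d36
  after D1: wrote 7B at 0x0e = d7c80caeee7580
  after D2: wrote 2B at 0x10 = 366e
  after D3: wrote 7B at 0x09 = 7580048c58fb9d
query mem[0x18]=0xfb, mem[0x14]=0x80, mem[0x0a]=0x80

MEM[0x18,0x14,0x0a] = fb 80 80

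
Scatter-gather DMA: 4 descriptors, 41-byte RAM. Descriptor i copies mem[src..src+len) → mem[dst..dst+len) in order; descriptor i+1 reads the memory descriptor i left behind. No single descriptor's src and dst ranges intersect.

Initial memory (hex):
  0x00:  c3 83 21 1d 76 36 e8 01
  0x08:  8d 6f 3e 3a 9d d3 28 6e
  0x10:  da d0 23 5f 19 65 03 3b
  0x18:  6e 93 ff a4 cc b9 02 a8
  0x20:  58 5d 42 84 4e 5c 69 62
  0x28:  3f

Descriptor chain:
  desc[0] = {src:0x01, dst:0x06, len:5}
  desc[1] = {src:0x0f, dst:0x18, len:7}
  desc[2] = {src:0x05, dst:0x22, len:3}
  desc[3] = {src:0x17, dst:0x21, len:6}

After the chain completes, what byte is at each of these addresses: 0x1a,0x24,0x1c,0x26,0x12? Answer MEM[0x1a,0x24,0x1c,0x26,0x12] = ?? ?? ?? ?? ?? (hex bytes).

  after D0: wrote 5B at 0x06 = 83211d7636
  after D1: wrote 7B at 0x18 = 6edad0235f1965
  after D2: wrote 3B at 0x22 = 368321
  after D3: wrote 6B at 0x21 = 3b6edad0235f
query mem[0x1a]=0xd0, mem[0x24]=0xd0, mem[0x1c]=0x5f, mem[0x26]=0x5f, mem[0x12]=0x23

MEM[0x1a,0x24,0x1c,0x26,0x12] = d0 d0 5f 5f 23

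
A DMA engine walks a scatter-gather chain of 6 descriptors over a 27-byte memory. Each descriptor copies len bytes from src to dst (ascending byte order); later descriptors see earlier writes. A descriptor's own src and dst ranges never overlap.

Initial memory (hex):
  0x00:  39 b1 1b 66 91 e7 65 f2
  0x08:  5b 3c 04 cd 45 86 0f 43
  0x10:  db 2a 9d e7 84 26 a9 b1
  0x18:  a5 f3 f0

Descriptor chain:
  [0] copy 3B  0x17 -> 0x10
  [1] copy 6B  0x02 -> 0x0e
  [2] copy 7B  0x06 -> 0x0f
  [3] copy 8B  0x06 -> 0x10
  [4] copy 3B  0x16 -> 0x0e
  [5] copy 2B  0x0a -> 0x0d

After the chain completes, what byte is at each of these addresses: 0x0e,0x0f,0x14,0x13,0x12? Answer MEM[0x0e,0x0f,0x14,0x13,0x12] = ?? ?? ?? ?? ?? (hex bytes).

#0 dst[0x10+3] := {0xb1,0xa5,0xf3}
#1 dst[0x0e+6] := {0x1b,0x66,0x91,0xe7,0x65,0xf2}
#2 dst[0x0f+7] := {0x65,0xf2,0x5b,0x3c,0x04,0xcd,0x45}
#3 dst[0x10+8] := {0x65,0xf2,0x5b,0x3c,0x04,0xcd,0x45,0x86}
#4 dst[0x0e+3] := {0x45,0x86,0xa5}
#5 dst[0x0d+2] := {0x04,0xcd}
query mem[0x0e]=0xcd, mem[0x0f]=0x86, mem[0x14]=0x04, mem[0x13]=0x3c, mem[0x12]=0x5b

MEM[0x0e,0x0f,0x14,0x13,0x12] = cd 86 04 3c 5b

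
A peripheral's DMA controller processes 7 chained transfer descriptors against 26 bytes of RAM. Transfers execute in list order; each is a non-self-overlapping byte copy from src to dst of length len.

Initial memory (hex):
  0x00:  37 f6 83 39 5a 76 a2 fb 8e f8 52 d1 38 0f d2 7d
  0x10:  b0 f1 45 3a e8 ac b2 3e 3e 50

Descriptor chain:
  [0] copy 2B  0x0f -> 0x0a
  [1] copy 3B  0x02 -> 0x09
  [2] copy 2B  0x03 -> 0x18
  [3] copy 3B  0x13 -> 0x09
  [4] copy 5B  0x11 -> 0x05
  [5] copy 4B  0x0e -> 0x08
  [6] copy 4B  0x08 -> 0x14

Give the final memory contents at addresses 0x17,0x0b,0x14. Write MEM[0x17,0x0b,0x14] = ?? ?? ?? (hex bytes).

MEM[0x17,0x0b,0x14] = f1 f1 d2

D0: mem[0x0a..0x0b] <- [7d b0]
D1: mem[0x09..0x0b] <- [83 39 5a]
D2: mem[0x18..0x19] <- [39 5a]
D3: mem[0x09..0x0b] <- [3a e8 ac]
D4: mem[0x05..0x09] <- [f1 45 3a e8 ac]
D5: mem[0x08..0x0b] <- [d2 7d b0 f1]
D6: mem[0x14..0x17] <- [d2 7d b0 f1]
query mem[0x17]=0xf1, mem[0x0b]=0xf1, mem[0x14]=0xd2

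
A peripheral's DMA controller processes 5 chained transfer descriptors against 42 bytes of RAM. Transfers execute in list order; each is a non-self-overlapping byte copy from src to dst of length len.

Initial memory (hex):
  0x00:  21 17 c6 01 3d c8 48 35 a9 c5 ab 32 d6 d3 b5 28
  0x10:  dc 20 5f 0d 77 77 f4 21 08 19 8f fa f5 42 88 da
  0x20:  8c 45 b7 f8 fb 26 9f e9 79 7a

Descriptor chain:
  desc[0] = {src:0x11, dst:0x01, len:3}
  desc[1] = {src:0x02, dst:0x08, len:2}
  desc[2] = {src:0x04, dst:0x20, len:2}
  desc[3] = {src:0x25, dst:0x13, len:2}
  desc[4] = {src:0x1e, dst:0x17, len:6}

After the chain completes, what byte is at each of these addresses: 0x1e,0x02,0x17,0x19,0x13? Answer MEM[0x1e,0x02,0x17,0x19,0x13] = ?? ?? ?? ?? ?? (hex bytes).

[0] 0x11->0x01 len=3 : 20 5f 0d
[1] 0x02->0x08 len=2 : 5f 0d
[2] 0x04->0x20 len=2 : 3d c8
[3] 0x25->0x13 len=2 : 26 9f
[4] 0x1e->0x17 len=6 : 88 da 3d c8 b7 f8
query mem[0x1e]=0x88, mem[0x02]=0x5f, mem[0x17]=0x88, mem[0x19]=0x3d, mem[0x13]=0x26

MEM[0x1e,0x02,0x17,0x19,0x13] = 88 5f 88 3d 26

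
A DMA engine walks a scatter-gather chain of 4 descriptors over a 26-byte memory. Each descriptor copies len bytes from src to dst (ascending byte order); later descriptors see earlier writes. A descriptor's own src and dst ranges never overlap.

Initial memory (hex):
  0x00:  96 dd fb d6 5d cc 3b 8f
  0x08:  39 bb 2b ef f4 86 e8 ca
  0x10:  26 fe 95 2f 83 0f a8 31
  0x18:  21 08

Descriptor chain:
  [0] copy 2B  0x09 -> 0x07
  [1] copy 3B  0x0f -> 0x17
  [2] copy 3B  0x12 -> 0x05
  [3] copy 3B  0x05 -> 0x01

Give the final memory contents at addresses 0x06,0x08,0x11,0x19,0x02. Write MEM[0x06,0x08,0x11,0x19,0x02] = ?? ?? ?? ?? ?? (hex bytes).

MEM[0x06,0x08,0x11,0x19,0x02] = 2f 2b fe fe 2f

  after D0: wrote 2B at 0x07 = bb2b
  after D1: wrote 3B at 0x17 = ca26fe
  after D2: wrote 3B at 0x05 = 952f83
  after D3: wrote 3B at 0x01 = 952f83
query mem[0x06]=0x2f, mem[0x08]=0x2b, mem[0x11]=0xfe, mem[0x19]=0xfe, mem[0x02]=0x2f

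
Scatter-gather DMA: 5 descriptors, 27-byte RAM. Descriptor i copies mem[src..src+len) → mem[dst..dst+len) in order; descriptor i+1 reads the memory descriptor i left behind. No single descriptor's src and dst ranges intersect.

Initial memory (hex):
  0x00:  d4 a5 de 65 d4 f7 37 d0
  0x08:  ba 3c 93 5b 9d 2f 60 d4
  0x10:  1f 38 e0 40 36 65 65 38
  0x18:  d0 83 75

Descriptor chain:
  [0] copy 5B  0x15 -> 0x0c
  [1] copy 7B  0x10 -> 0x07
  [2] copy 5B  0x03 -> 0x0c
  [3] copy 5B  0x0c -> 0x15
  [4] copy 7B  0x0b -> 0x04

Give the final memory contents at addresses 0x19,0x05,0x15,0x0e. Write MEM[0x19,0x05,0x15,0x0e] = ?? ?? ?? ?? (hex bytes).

  after D0: wrote 5B at 0x0c = 656538d083
  after D1: wrote 7B at 0x07 = 8338e040366565
  after D2: wrote 5B at 0x0c = 65d4f73783
  after D3: wrote 5B at 0x15 = 65d4f73783
  after D4: wrote 7B at 0x04 = 3665d4f7378338
query mem[0x19]=0x83, mem[0x05]=0x65, mem[0x15]=0x65, mem[0x0e]=0xf7

MEM[0x19,0x05,0x15,0x0e] = 83 65 65 f7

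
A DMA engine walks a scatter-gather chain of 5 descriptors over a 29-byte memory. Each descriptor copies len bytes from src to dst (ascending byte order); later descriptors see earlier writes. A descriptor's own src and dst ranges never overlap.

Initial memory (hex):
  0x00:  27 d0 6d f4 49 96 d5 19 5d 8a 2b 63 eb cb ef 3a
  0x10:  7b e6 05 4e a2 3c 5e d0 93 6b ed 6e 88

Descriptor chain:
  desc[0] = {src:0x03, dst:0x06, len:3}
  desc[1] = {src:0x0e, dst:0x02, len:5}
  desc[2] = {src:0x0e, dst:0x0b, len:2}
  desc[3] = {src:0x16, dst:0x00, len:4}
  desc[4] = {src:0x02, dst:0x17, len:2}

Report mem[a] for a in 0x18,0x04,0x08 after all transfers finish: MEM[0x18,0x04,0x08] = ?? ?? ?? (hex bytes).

#0 dst[0x06+3] := {0xf4,0x49,0x96}
#1 dst[0x02+5] := {0xef,0x3a,0x7b,0xe6,0x05}
#2 dst[0x0b+2] := {0xef,0x3a}
#3 dst[0x00+4] := {0x5e,0xd0,0x93,0x6b}
#4 dst[0x17+2] := {0x93,0x6b}
query mem[0x18]=0x6b, mem[0x04]=0x7b, mem[0x08]=0x96

MEM[0x18,0x04,0x08] = 6b 7b 96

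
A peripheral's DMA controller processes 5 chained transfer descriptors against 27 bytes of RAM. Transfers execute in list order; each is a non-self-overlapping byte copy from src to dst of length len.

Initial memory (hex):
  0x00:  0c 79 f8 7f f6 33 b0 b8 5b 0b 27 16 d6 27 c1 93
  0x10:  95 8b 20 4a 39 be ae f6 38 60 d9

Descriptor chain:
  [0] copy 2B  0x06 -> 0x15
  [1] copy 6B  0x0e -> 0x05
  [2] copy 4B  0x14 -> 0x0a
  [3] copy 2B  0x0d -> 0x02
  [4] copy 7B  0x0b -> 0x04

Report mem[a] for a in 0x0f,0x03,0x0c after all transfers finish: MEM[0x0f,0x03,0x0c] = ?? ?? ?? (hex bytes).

MEM[0x0f,0x03,0x0c] = 93 c1 b8

[0] 0x06->0x15 len=2 : b0 b8
[1] 0x0e->0x05 len=6 : c1 93 95 8b 20 4a
[2] 0x14->0x0a len=4 : 39 b0 b8 f6
[3] 0x0d->0x02 len=2 : f6 c1
[4] 0x0b->0x04 len=7 : b0 b8 f6 c1 93 95 8b
query mem[0x0f]=0x93, mem[0x03]=0xc1, mem[0x0c]=0xb8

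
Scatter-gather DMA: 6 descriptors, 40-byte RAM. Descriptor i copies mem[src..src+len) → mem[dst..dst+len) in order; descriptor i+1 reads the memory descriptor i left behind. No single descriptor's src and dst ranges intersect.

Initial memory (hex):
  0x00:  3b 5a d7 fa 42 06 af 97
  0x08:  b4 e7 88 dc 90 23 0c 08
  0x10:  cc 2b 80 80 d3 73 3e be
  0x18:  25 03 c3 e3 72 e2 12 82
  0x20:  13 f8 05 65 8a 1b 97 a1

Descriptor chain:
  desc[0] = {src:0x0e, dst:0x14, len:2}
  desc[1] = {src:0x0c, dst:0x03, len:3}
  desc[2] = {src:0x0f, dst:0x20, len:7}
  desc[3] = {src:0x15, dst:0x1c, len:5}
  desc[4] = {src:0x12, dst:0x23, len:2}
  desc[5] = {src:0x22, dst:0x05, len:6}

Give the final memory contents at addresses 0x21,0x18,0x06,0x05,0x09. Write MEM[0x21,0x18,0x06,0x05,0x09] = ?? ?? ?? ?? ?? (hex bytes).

MEM[0x21,0x18,0x06,0x05,0x09] = cc 25 80 2b 08

D0: mem[0x14..0x15] <- [0c 08]
D1: mem[0x03..0x05] <- [90 23 0c]
D2: mem[0x20..0x26] <- [08 cc 2b 80 80 0c 08]
D3: mem[0x1c..0x20] <- [08 3e be 25 03]
D4: mem[0x23..0x24] <- [80 80]
D5: mem[0x05..0x0a] <- [2b 80 80 0c 08 a1]
query mem[0x21]=0xcc, mem[0x18]=0x25, mem[0x06]=0x80, mem[0x05]=0x2b, mem[0x09]=0x08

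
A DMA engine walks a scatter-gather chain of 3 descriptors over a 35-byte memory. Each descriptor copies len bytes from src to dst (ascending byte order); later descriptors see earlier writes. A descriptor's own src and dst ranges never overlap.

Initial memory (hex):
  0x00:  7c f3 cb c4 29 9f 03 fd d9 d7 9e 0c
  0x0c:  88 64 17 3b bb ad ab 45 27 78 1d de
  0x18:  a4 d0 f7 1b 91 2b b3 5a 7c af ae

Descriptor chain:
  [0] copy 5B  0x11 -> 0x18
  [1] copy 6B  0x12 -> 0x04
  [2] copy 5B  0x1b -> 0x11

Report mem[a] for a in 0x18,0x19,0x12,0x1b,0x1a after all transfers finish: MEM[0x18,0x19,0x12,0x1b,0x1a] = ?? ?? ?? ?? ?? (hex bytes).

MEM[0x18,0x19,0x12,0x1b,0x1a] = ad ab 78 27 45

[0] 0x11->0x18 len=5 : ad ab 45 27 78
[1] 0x12->0x04 len=6 : ab 45 27 78 1d de
[2] 0x1b->0x11 len=5 : 27 78 2b b3 5a
query mem[0x18]=0xad, mem[0x19]=0xab, mem[0x12]=0x78, mem[0x1b]=0x27, mem[0x1a]=0x45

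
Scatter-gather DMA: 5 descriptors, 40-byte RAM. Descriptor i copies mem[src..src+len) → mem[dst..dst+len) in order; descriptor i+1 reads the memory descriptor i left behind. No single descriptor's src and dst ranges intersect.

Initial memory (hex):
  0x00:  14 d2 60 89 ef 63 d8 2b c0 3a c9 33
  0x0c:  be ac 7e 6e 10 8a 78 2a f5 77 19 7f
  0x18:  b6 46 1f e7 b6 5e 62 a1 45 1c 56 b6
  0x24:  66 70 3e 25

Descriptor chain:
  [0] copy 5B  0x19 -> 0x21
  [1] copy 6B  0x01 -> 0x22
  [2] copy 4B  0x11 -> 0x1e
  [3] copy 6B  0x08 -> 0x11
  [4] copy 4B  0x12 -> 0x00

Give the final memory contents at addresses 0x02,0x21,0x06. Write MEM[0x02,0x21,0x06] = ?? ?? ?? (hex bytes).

MEM[0x02,0x21,0x06] = 33 f5 d8

  after D0: wrote 5B at 0x21 = 461fe7b65e
  after D1: wrote 6B at 0x22 = d26089ef63d8
  after D2: wrote 4B at 0x1e = 8a782af5
  after D3: wrote 6B at 0x11 = c03ac933beac
  after D4: wrote 4B at 0x00 = 3ac933be
query mem[0x02]=0x33, mem[0x21]=0xf5, mem[0x06]=0xd8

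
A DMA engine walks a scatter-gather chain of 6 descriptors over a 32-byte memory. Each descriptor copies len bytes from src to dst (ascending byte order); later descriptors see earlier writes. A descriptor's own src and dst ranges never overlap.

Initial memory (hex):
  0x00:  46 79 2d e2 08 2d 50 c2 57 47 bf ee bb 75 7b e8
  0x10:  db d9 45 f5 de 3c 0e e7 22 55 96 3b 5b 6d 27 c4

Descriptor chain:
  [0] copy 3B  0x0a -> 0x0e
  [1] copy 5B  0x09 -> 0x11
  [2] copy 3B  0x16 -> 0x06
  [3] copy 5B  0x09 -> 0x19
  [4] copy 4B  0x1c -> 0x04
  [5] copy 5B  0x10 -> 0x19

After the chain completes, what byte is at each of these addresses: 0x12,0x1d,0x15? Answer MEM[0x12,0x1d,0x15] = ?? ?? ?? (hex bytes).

MEM[0x12,0x1d,0x15] = bf bb 75

[0] 0x0a->0x0e len=3 : bf ee bb
[1] 0x09->0x11 len=5 : 47 bf ee bb 75
[2] 0x16->0x06 len=3 : 0e e7 22
[3] 0x09->0x19 len=5 : 47 bf ee bb 75
[4] 0x1c->0x04 len=4 : bb 75 27 c4
[5] 0x10->0x19 len=5 : bb 47 bf ee bb
query mem[0x12]=0xbf, mem[0x1d]=0xbb, mem[0x15]=0x75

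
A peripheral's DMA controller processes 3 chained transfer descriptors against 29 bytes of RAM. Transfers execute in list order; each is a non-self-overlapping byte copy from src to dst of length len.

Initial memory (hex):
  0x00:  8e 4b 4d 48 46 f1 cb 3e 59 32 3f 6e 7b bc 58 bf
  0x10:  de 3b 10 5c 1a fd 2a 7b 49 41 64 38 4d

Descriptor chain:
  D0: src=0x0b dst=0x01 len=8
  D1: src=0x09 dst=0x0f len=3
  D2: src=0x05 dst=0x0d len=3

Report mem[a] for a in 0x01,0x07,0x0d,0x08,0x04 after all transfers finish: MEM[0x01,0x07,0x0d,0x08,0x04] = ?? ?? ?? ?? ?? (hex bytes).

MEM[0x01,0x07,0x0d,0x08,0x04] = 6e 3b bf 10 58

#0 dst[0x01+8] := {0x6e,0x7b,0xbc,0x58,0xbf,0xde,0x3b,0x10}
#1 dst[0x0f+3] := {0x32,0x3f,0x6e}
#2 dst[0x0d+3] := {0xbf,0xde,0x3b}
query mem[0x01]=0x6e, mem[0x07]=0x3b, mem[0x0d]=0xbf, mem[0x08]=0x10, mem[0x04]=0x58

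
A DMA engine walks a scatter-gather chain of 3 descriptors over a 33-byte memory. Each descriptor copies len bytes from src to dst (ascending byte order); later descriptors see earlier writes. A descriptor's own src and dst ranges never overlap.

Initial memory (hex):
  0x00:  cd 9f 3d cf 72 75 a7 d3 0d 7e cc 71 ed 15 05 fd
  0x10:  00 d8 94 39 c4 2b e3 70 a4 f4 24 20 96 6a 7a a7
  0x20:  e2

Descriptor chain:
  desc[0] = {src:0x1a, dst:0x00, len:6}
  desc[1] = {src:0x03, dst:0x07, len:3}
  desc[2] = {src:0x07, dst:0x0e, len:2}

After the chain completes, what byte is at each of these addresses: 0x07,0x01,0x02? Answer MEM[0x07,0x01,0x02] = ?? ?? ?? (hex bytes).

MEM[0x07,0x01,0x02] = 6a 20 96

D0: mem[0x00..0x05] <- [24 20 96 6a 7a a7]
D1: mem[0x07..0x09] <- [6a 7a a7]
D2: mem[0x0e..0x0f] <- [6a 7a]
query mem[0x07]=0x6a, mem[0x01]=0x20, mem[0x02]=0x96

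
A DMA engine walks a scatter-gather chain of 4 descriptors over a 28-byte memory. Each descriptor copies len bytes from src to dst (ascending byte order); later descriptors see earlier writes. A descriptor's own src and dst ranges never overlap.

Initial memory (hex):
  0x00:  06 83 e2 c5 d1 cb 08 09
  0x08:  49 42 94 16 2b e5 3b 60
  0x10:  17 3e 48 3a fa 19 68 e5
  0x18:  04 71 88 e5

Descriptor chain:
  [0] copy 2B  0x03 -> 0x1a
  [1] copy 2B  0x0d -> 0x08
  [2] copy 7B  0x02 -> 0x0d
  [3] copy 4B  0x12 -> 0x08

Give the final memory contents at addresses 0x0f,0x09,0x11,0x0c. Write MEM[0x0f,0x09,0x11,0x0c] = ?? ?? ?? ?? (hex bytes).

MEM[0x0f,0x09,0x11,0x0c] = d1 e5 08 2b

#0 dst[0x1a+2] := {0xc5,0xd1}
#1 dst[0x08+2] := {0xe5,0x3b}
#2 dst[0x0d+7] := {0xe2,0xc5,0xd1,0xcb,0x08,0x09,0xe5}
#3 dst[0x08+4] := {0x09,0xe5,0xfa,0x19}
query mem[0x0f]=0xd1, mem[0x09]=0xe5, mem[0x11]=0x08, mem[0x0c]=0x2b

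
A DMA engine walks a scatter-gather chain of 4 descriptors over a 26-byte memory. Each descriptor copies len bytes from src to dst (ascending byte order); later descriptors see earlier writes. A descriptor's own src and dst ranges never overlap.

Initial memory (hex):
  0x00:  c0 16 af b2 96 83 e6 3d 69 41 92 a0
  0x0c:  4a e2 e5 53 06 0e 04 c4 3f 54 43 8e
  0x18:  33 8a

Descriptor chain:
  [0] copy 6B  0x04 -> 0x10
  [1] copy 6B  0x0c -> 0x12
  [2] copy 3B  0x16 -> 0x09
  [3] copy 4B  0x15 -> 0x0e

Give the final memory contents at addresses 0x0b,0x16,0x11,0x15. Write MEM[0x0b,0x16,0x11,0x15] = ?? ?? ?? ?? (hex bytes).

MEM[0x0b,0x16,0x11,0x15] = 33 96 33 53

[0] 0x04->0x10 len=6 : 96 83 e6 3d 69 41
[1] 0x0c->0x12 len=6 : 4a e2 e5 53 96 83
[2] 0x16->0x09 len=3 : 96 83 33
[3] 0x15->0x0e len=4 : 53 96 83 33
query mem[0x0b]=0x33, mem[0x16]=0x96, mem[0x11]=0x33, mem[0x15]=0x53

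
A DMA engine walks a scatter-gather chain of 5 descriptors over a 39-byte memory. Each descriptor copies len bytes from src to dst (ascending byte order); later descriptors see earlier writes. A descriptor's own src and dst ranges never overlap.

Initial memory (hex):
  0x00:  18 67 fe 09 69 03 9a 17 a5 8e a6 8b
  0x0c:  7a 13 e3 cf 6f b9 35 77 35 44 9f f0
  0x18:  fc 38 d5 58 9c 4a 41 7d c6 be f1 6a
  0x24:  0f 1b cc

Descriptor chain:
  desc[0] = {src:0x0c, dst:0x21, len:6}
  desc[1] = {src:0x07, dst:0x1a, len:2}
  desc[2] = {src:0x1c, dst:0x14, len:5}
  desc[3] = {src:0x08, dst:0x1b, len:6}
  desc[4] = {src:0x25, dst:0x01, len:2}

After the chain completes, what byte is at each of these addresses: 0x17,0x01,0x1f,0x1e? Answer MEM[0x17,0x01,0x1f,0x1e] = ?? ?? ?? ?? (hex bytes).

  after D0: wrote 6B at 0x21 = 7a13e3cf6fb9
  after D1: wrote 2B at 0x1a = 17a5
  after D2: wrote 5B at 0x14 = 9c4a417dc6
  after D3: wrote 6B at 0x1b = a58ea68b7a13
  after D4: wrote 2B at 0x01 = 6fb9
query mem[0x17]=0x7d, mem[0x01]=0x6f, mem[0x1f]=0x7a, mem[0x1e]=0x8b

MEM[0x17,0x01,0x1f,0x1e] = 7d 6f 7a 8b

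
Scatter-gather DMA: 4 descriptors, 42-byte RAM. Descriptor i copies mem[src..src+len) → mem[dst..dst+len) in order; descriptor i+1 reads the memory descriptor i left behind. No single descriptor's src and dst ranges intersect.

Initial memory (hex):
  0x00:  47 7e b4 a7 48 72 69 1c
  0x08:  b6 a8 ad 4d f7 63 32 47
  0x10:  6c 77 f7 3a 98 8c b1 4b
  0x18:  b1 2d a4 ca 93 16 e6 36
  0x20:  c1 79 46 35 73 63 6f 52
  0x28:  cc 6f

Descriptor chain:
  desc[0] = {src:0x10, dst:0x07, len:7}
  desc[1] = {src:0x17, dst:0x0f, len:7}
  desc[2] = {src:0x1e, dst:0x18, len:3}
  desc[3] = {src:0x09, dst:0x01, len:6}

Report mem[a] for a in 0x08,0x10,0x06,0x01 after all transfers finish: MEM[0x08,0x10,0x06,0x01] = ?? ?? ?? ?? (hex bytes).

MEM[0x08,0x10,0x06,0x01] = 77 b1 32 f7

  after D0: wrote 7B at 0x07 = 6c77f73a988cb1
  after D1: wrote 7B at 0x0f = 4bb12da4ca9316
  after D2: wrote 3B at 0x18 = e636c1
  after D3: wrote 6B at 0x01 = f73a988cb132
query mem[0x08]=0x77, mem[0x10]=0xb1, mem[0x06]=0x32, mem[0x01]=0xf7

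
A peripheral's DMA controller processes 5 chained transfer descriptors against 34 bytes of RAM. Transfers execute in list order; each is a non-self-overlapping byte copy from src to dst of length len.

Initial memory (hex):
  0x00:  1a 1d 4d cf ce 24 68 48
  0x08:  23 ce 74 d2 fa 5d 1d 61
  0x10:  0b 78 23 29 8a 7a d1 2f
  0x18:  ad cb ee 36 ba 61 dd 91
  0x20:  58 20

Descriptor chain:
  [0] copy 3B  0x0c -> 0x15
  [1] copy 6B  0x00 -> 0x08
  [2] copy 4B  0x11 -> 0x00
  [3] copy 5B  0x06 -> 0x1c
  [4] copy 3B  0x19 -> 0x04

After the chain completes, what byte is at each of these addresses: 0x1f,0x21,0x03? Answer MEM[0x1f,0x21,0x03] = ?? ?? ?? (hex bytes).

MEM[0x1f,0x21,0x03] = 1d 20 8a

  after D0: wrote 3B at 0x15 = fa5d1d
  after D1: wrote 6B at 0x08 = 1a1d4dcfce24
  after D2: wrote 4B at 0x00 = 7823298a
  after D3: wrote 5B at 0x1c = 68481a1d4d
  after D4: wrote 3B at 0x04 = cbee36
query mem[0x1f]=0x1d, mem[0x21]=0x20, mem[0x03]=0x8a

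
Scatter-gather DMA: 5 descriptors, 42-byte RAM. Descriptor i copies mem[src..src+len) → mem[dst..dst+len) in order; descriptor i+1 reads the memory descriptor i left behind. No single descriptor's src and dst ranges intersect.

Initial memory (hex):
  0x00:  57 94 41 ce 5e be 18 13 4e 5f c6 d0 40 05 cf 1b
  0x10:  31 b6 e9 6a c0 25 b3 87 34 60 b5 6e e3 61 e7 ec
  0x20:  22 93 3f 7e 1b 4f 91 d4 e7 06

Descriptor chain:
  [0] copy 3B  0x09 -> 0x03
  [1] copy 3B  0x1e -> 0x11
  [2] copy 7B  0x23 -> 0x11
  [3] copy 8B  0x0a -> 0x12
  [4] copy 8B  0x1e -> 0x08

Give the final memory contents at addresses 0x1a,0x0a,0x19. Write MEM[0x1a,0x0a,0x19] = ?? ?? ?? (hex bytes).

MEM[0x1a,0x0a,0x19] = b5 22 7e

#0 dst[0x03+3] := {0x5f,0xc6,0xd0}
#1 dst[0x11+3] := {0xe7,0xec,0x22}
#2 dst[0x11+7] := {0x7e,0x1b,0x4f,0x91,0xd4,0xe7,0x06}
#3 dst[0x12+8] := {0xc6,0xd0,0x40,0x05,0xcf,0x1b,0x31,0x7e}
#4 dst[0x08+8] := {0xe7,0xec,0x22,0x93,0x3f,0x7e,0x1b,0x4f}
query mem[0x1a]=0xb5, mem[0x0a]=0x22, mem[0x19]=0x7e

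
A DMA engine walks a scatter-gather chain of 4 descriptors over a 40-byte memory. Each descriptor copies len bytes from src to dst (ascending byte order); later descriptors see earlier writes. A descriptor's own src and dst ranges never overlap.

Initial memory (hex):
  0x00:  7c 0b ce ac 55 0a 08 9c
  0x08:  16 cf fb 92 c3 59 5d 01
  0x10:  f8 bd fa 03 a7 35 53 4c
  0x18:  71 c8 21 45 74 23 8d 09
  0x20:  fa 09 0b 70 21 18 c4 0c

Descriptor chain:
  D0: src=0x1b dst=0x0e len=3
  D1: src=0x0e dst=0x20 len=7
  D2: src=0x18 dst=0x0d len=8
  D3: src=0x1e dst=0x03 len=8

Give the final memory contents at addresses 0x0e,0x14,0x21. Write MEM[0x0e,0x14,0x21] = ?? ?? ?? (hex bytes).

MEM[0x0e,0x14,0x21] = c8 09 74

#0 dst[0x0e+3] := {0x45,0x74,0x23}
#1 dst[0x20+7] := {0x45,0x74,0x23,0xbd,0xfa,0x03,0xa7}
#2 dst[0x0d+8] := {0x71,0xc8,0x21,0x45,0x74,0x23,0x8d,0x09}
#3 dst[0x03+8] := {0x8d,0x09,0x45,0x74,0x23,0xbd,0xfa,0x03}
query mem[0x0e]=0xc8, mem[0x14]=0x09, mem[0x21]=0x74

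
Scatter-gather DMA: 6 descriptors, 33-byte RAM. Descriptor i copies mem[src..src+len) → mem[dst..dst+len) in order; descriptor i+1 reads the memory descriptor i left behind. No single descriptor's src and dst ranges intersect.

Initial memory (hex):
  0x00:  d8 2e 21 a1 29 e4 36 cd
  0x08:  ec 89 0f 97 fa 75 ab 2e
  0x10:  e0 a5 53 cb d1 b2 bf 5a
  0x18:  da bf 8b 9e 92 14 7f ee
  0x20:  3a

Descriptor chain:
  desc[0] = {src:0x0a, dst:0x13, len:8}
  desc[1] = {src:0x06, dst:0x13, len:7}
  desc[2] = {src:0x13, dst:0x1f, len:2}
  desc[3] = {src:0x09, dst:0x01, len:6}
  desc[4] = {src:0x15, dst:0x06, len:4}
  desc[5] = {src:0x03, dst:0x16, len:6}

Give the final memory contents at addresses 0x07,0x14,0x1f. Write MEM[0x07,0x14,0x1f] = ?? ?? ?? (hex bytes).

D0: mem[0x13..0x1a] <- [0f 97 fa 75 ab 2e e0 a5]
D1: mem[0x13..0x19] <- [36 cd ec 89 0f 97 fa]
D2: mem[0x1f..0x20] <- [36 cd]
D3: mem[0x01..0x06] <- [89 0f 97 fa 75 ab]
D4: mem[0x06..0x09] <- [ec 89 0f 97]
D5: mem[0x16..0x1b] <- [97 fa 75 ec 89 0f]
query mem[0x07]=0x89, mem[0x14]=0xcd, mem[0x1f]=0x36

MEM[0x07,0x14,0x1f] = 89 cd 36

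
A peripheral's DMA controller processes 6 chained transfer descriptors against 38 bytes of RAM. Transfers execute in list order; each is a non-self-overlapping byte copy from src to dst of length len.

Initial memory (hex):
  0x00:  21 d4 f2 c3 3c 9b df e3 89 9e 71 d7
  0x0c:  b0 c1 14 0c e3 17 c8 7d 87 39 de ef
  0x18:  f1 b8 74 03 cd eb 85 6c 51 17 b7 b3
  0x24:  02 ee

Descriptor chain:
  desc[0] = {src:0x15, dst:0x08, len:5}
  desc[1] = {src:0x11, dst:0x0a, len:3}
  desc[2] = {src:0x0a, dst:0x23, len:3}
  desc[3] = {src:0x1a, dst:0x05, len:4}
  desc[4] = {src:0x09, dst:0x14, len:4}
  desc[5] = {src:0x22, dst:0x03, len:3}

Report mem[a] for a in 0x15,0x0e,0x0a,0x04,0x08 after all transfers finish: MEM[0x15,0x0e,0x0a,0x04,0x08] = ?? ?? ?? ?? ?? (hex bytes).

MEM[0x15,0x0e,0x0a,0x04,0x08] = 17 14 17 17 eb

#0 dst[0x08+5] := {0x39,0xde,0xef,0xf1,0xb8}
#1 dst[0x0a+3] := {0x17,0xc8,0x7d}
#2 dst[0x23+3] := {0x17,0xc8,0x7d}
#3 dst[0x05+4] := {0x74,0x03,0xcd,0xeb}
#4 dst[0x14+4] := {0xde,0x17,0xc8,0x7d}
#5 dst[0x03+3] := {0xb7,0x17,0xc8}
query mem[0x15]=0x17, mem[0x0e]=0x14, mem[0x0a]=0x17, mem[0x04]=0x17, mem[0x08]=0xeb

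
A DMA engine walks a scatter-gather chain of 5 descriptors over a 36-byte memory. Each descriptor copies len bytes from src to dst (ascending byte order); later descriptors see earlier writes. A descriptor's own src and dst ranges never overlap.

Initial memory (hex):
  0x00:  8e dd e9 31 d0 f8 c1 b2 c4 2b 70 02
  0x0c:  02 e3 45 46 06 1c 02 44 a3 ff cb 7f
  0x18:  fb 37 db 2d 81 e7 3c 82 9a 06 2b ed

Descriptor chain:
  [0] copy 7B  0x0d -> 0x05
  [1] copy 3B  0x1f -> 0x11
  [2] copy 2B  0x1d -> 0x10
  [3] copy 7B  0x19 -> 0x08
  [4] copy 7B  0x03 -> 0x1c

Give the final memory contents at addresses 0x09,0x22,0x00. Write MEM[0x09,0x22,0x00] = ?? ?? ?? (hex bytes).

MEM[0x09,0x22,0x00] = db db 8e

D0: mem[0x05..0x0b] <- [e3 45 46 06 1c 02 44]
D1: mem[0x11..0x13] <- [82 9a 06]
D2: mem[0x10..0x11] <- [e7 3c]
D3: mem[0x08..0x0e] <- [37 db 2d 81 e7 3c 82]
D4: mem[0x1c..0x22] <- [31 d0 e3 45 46 37 db]
query mem[0x09]=0xdb, mem[0x22]=0xdb, mem[0x00]=0x8e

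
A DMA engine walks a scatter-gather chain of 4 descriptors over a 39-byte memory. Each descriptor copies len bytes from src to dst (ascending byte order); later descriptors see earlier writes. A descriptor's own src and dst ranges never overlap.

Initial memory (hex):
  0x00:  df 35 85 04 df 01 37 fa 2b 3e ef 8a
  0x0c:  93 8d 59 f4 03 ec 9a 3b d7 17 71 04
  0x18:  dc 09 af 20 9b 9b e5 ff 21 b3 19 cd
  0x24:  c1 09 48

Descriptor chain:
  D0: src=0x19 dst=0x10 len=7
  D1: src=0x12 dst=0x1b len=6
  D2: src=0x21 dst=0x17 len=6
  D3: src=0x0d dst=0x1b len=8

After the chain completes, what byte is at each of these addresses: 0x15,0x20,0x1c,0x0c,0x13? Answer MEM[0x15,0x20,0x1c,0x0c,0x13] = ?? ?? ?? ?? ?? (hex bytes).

D0: mem[0x10..0x16] <- [09 af 20 9b 9b e5 ff]
D1: mem[0x1b..0x20] <- [20 9b 9b e5 ff 04]
D2: mem[0x17..0x1c] <- [b3 19 cd c1 09 48]
D3: mem[0x1b..0x22] <- [8d 59 f4 09 af 20 9b 9b]
query mem[0x15]=0xe5, mem[0x20]=0x20, mem[0x1c]=0x59, mem[0x0c]=0x93, mem[0x13]=0x9b

MEM[0x15,0x20,0x1c,0x0c,0x13] = e5 20 59 93 9b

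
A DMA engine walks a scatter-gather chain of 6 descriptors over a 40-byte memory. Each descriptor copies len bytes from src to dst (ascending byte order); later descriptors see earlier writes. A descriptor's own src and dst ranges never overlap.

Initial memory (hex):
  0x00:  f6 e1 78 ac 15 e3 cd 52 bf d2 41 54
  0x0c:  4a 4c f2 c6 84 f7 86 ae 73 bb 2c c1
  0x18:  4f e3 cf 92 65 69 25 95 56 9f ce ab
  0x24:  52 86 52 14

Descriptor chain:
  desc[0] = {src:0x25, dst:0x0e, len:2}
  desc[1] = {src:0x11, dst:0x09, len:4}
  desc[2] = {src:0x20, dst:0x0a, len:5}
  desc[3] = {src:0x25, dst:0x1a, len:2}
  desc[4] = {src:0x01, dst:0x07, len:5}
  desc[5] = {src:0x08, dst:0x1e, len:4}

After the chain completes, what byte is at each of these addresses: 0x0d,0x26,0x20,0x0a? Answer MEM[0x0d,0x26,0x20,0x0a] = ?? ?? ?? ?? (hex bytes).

MEM[0x0d,0x26,0x20,0x0a] = ab 52 15 15

[0] 0x25->0x0e len=2 : 86 52
[1] 0x11->0x09 len=4 : f7 86 ae 73
[2] 0x20->0x0a len=5 : 56 9f ce ab 52
[3] 0x25->0x1a len=2 : 86 52
[4] 0x01->0x07 len=5 : e1 78 ac 15 e3
[5] 0x08->0x1e len=4 : 78 ac 15 e3
query mem[0x0d]=0xab, mem[0x26]=0x52, mem[0x20]=0x15, mem[0x0a]=0x15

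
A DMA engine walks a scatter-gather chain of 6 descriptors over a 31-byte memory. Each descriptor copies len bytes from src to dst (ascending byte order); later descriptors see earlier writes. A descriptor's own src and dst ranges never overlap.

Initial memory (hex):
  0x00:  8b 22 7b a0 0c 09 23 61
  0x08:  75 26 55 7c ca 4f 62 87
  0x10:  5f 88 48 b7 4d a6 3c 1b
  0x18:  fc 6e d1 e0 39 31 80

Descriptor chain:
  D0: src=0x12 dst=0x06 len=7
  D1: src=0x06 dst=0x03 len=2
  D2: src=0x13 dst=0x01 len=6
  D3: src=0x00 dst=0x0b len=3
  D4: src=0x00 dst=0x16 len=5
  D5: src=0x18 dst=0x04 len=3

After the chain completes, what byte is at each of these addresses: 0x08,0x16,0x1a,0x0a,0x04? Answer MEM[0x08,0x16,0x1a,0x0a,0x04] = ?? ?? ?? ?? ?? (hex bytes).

MEM[0x08,0x16,0x1a,0x0a,0x04] = 4d 8b 3c 3c 4d

#0 dst[0x06+7] := {0x48,0xb7,0x4d,0xa6,0x3c,0x1b,0xfc}
#1 dst[0x03+2] := {0x48,0xb7}
#2 dst[0x01+6] := {0xb7,0x4d,0xa6,0x3c,0x1b,0xfc}
#3 dst[0x0b+3] := {0x8b,0xb7,0x4d}
#4 dst[0x16+5] := {0x8b,0xb7,0x4d,0xa6,0x3c}
#5 dst[0x04+3] := {0x4d,0xa6,0x3c}
query mem[0x08]=0x4d, mem[0x16]=0x8b, mem[0x1a]=0x3c, mem[0x0a]=0x3c, mem[0x04]=0x4d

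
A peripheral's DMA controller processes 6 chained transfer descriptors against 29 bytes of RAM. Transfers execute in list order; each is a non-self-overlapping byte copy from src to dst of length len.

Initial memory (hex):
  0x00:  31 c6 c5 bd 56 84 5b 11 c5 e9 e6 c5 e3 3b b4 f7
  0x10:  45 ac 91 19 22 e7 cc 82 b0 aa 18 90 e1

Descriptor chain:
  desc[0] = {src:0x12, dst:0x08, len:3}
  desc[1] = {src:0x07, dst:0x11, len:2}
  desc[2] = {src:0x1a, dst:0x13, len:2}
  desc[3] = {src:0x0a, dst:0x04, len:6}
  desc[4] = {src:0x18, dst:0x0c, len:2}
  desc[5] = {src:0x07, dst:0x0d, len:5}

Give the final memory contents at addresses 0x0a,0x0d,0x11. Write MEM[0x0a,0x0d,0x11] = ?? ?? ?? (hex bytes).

D0: mem[0x08..0x0a] <- [91 19 22]
D1: mem[0x11..0x12] <- [11 91]
D2: mem[0x13..0x14] <- [18 90]
D3: mem[0x04..0x09] <- [22 c5 e3 3b b4 f7]
D4: mem[0x0c..0x0d] <- [b0 aa]
D5: mem[0x0d..0x11] <- [3b b4 f7 22 c5]
query mem[0x0a]=0x22, mem[0x0d]=0x3b, mem[0x11]=0xc5

MEM[0x0a,0x0d,0x11] = 22 3b c5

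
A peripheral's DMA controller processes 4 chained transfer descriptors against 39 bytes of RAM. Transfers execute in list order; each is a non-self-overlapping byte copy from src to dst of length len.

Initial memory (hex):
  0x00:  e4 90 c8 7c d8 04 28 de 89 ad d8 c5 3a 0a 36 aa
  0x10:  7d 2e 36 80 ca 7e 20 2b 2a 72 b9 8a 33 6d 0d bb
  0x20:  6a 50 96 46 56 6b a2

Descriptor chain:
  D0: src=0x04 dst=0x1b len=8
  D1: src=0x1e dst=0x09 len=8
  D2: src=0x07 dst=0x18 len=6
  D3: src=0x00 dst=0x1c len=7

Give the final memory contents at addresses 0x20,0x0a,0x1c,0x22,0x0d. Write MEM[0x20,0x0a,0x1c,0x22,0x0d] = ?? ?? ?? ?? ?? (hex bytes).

  after D0: wrote 8B at 0x1b = d80428de89add8c5
  after D1: wrote 8B at 0x09 = de89add8c546566b
  after D2: wrote 6B at 0x18 = de89de89add8
  after D3: wrote 7B at 0x1c = e490c87cd80428
query mem[0x20]=0xd8, mem[0x0a]=0x89, mem[0x1c]=0xe4, mem[0x22]=0x28, mem[0x0d]=0xc5

MEM[0x20,0x0a,0x1c,0x22,0x0d] = d8 89 e4 28 c5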